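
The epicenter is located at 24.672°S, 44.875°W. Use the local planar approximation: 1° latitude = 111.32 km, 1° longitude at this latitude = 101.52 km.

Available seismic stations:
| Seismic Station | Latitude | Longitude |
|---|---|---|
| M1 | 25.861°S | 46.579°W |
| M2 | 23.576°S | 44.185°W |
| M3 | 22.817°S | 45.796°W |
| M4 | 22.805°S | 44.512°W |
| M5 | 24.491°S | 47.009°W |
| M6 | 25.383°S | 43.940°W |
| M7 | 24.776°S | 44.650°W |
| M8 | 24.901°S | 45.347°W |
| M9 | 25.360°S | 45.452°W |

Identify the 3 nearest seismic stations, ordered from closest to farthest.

M7, M8, M9

Distances from 24.672°S, 44.875°W:
M1: 217.818 km
M2: 140.686 km
M3: 226.680 km
M4: 211.076 km
M5: 217.579 km
M6: 123.590 km
M7: 25.608 km
M8: 54.276 km
M9: 96.421 km
Sorted: M7 (25.608 km) < M8 (54.276 km) < M9 (96.421 km) < M6 (123.590 km) < M2 (140.686 km) < …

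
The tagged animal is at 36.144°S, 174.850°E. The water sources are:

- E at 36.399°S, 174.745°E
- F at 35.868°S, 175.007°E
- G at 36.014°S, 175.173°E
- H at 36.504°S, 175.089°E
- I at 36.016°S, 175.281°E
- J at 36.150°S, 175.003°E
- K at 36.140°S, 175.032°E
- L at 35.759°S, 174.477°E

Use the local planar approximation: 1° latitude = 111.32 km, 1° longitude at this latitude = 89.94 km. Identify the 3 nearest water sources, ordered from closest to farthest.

J, K, E

Distances from 36.144°S, 174.850°E:
E: √((-0.255·111.32)² + (-0.105·89.94)²) = √(805.79906 + 89.18347) = 29.916 km
F: √((0.276·111.32)² + (0.157·89.94)²) = √(943.98384 + 199.39078) = 33.814 km
G: √((0.130·111.32)² + (0.323·89.94)²) = √(209.42721 + 843.93852) = 32.456 km
H: √((-0.360·111.32)² + (0.239·89.94)²) = √(1606.02166 + 462.06340) = 45.476 km
I: √((0.128·111.32)² + (0.431·89.94)²) = √(203.03286 + 1502.65855) = 41.300 km
J: √((-0.006·111.32)² + (0.153·89.94)²) = √(0.44612 + 189.36017) = 13.777 km
K: √((0.004·111.32)² + (0.182·89.94)²) = √(0.19827 + 267.94678) = 16.375 km
L: √((0.385·111.32)² + (-0.373·89.94)²) = √(1836.82531 + 1125.44281) = 54.427 km
Sorted: J (13.777 km) < K (16.375 km) < E (29.916 km) < G (32.456 km) < F (33.814 km) < …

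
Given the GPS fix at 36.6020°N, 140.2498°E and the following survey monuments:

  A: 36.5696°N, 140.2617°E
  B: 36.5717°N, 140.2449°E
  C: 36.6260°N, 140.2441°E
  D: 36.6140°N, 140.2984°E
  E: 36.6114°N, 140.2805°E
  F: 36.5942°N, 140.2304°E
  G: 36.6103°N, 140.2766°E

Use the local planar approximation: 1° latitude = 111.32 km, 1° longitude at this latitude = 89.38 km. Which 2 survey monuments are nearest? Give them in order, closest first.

F, G

Distances from 36.6020°N, 140.2498°E:
A: √((-0.0324·111.32)² + (0.0119·89.38)²) = √(13.008775 + 1.131292) = 3.7603 km
B: √((-0.0303·111.32)² + (-0.0049·89.38)²) = √(11.377102 + 0.191811) = 3.4013 km
C: √((0.0240·111.32)² + (-0.0057·89.38)²) = √(7.137874 + 0.259556) = 2.7198 km
D: √((0.0120·111.32)² + (0.0486·89.38)²) = √(1.784469 + 18.869189) = 4.5446 km
E: √((0.0094·111.32)² + (0.0307·89.38)²) = √(1.094970 + 7.529349) = 2.9367 km
F: √((-0.0078·111.32)² + (-0.0194·89.38)²) = √(0.753938 + 3.006659) = 1.9392 km
G: √((0.0083·111.32)² + (0.0268·89.38)²) = √(0.853695 + 5.737865) = 2.5674 km
Sorted: F (1.9392 km) < G (2.5674 km) < C (2.7198 km) < E (2.9367 km) < …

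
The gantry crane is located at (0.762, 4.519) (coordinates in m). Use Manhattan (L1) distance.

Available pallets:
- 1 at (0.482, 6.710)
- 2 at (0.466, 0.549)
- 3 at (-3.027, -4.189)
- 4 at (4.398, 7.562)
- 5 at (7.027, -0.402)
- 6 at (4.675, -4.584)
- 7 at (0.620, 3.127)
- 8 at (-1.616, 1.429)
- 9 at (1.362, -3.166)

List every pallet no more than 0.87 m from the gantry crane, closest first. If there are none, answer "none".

none

Distances from (0.762, 4.519):
1: |-0.280| + |2.191| = 0.280 + 2.191 = 2.471 m
2: |-0.296| + |-3.970| = 0.296 + 3.970 = 4.266 m
3: |-3.789| + |-8.708| = 3.789 + 8.708 = 12.497 m
4: |3.636| + |3.043| = 3.636 + 3.043 = 6.679 m
5: |6.265| + |-4.921| = 6.265 + 4.921 = 11.186 m
6: |3.913| + |-9.103| = 3.913 + 9.103 = 13.016 m
7: |-0.142| + |-1.392| = 0.142 + 1.392 = 1.534 m
8: |-2.378| + |-3.090| = 2.378 + 3.090 = 5.468 m
9: |0.600| + |-7.685| = 0.600 + 7.685 = 8.285 m
Threshold 0.87 m: none within range.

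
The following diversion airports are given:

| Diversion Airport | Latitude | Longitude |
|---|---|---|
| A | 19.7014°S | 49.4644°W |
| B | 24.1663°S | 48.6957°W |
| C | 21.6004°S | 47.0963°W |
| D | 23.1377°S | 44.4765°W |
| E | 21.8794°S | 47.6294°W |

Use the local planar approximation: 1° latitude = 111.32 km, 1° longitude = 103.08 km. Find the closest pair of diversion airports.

Pairwise distances:
A–B: √((-4.4649·111.32)² + (0.7687·103.08)²) = √(247041.473059 + 6278.596620) = 503.3091 km
A–C: √((-1.8990·111.32)² + (2.3681·103.08)²) = √(44688.556315 + 59586.639788) = 322.9167 km
A–D: √((-3.4363·111.32)² + (4.9879·103.08)²) = √(146328.371576 + 264353.031823) = 640.8443 km
A–E: √((-2.1780·111.32)² + (1.8350·103.08)²) = √(58784.407629 + 35778.403443) = 307.5107 km
B–C: √((2.5659·111.32)² + (1.5994·103.08)²) = √(81587.917641 + 27180.848075) = 329.8011 km
B–D: √((1.0286·111.32)² + (4.2192·103.08)²) = √(13111.109222 + 189151.175522) = 449.7358 km
B–E: √((2.2869·111.32)² + (1.0663·103.08)²) = √(64809.809411 + 12081.132241) = 277.2922 km
C–D: √((-1.5373·111.32)² + (2.6198·103.08)²) = √(29286.242198 + 72926.453759) = 319.7072 km
C–E: √((-0.2790·111.32)² + (-0.5331·103.08)²) = √(964.616757 + 3019.716589) = 63.1216 km
D–E: √((1.2583·111.32)² + (-3.1529·103.08)²) = √(19620.713149 + 105625.605801) = 353.9016 km
Closest pair: C–E at 63.1216 km.

C and E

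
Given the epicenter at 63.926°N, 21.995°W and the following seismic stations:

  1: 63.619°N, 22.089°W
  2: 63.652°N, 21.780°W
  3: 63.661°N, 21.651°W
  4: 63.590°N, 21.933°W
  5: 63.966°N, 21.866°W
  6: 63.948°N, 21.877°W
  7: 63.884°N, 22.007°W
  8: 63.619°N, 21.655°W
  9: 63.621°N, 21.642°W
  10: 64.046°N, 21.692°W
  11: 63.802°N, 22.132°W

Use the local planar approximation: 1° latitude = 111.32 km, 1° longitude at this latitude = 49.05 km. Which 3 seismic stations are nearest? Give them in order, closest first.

Distances from 63.926°N, 21.995°W:
1: √((-0.307·111.32)² + (-0.094·49.05)²) = √(1167.94703 + 21.25855) = 34.485 km
2: √((-0.274·111.32)² + (0.215·49.05)²) = √(930.35248 + 111.21284) = 32.273 km
3: √((-0.265·111.32)² + (0.344·49.05)²) = √(870.23820 + 284.70488) = 33.984 km
4: √((-0.336·111.32)² + (0.062·49.05)²) = √(1399.02331 + 9.24829) = 37.527 km
5: √((0.040·111.32)² + (0.129·49.05)²) = √(19.82743 + 40.03662) = 7.737 km
6: √((0.022·111.32)² + (0.118·49.05)²) = √(5.99780 + 33.49979) = 6.285 km
7: √((-0.042·111.32)² + (-0.012·49.05)²) = √(21.85974 + 0.34645) = 4.712 km
8: √((-0.307·111.32)² + (0.340·49.05)²) = √(1167.94703 + 278.12233) = 38.027 km
9: √((-0.305·111.32)² + (0.353·49.05)²) = √(1152.77905 + 299.79710) = 38.113 km
10: √((0.120·111.32)² + (0.303·49.05)²) = √(178.44685 + 220.88350) = 19.983 km
11: √((-0.124·111.32)² + (-0.137·49.05)²) = √(190.54158 + 45.15638) = 15.352 km
Sorted: 7 (4.712 km) < 6 (6.285 km) < 5 (7.737 km) < 11 (15.352 km) < 10 (19.983 km) < …

7, 6, 5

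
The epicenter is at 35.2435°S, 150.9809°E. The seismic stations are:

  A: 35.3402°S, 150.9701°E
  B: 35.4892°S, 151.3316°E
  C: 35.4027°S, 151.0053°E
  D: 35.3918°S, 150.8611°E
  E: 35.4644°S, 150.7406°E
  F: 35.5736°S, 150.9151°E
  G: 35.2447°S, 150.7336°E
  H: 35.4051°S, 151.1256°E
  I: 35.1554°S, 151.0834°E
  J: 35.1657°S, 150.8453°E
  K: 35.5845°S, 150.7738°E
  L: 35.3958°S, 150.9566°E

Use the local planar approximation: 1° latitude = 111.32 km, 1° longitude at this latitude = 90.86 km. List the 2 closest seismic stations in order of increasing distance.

A, I

Distances from 35.2435°S, 150.9809°E:
A: 10.8093 km
B: 41.9934 km
C: 17.8603 km
D: 19.7743 km
E: 32.8847 km
F: 37.2299 km
G: 22.4701 km
H: 22.2816 km
I: 13.5247 km
J: 15.0601 km
K: 42.3681 km
L: 17.0972 km
Sorted: A (10.8093 km) < I (13.5247 km) < J (15.0601 km) < L (17.0972 km) < …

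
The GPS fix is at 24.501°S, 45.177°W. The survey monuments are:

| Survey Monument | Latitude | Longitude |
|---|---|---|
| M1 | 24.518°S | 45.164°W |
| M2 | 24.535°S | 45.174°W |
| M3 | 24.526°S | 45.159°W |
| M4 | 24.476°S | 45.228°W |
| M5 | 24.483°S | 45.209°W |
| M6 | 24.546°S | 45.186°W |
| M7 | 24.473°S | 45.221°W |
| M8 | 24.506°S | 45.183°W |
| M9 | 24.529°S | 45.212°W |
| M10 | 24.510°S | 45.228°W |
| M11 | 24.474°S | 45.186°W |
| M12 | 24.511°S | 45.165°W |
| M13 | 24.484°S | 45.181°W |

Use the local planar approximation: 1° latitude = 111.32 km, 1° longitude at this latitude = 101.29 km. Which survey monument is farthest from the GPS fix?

Distances from 24.501°S, 45.177°W:
M1: 2.305 km
M2: 3.797 km
M3: 3.327 km
M4: 5.868 km
M5: 3.811 km
M6: 5.092 km
M7: 5.439 km
M8: 0.824 km
M9: 4.721 km
M10: 5.262 km
M11: 3.141 km
M12: 1.648 km
M13: 1.935 km
Maximum: M4 at 5.868 km.

M4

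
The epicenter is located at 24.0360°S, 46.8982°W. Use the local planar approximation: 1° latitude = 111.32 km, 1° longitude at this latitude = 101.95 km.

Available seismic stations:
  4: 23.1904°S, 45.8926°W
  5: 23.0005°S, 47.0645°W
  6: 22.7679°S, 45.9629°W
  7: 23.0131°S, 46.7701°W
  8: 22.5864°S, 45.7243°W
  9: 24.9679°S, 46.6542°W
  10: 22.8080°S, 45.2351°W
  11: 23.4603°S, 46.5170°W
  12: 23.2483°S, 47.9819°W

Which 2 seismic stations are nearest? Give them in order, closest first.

Distances from 24.0360°S, 46.8982°W:
4: √((0.8456·111.32)² + (1.0056·101.95)²) = √(8860.869571 + 10510.539038) = 139.1812 km
5: √((1.0355·111.32)² + (-0.1663·101.95)²) = √(13287.601708 + 287.447780) = 116.5120 km
6: √((1.2681·111.32)² + (0.9353·101.95)²) = √(19927.526733 + 9092.353849) = 170.3522 km
7: √((1.0229·111.32)² + (0.1281·101.95)²) = √(12966.201085 + 170.558245) = 114.6157 km
8: √((1.4496·111.32)² + (1.1739·101.95)²) = √(26040.106494 + 14323.088174) = 200.9059 km
9: √((-0.9319·111.32)² + (0.2440·101.95)²) = √(10761.802529 + 618.805426) = 106.6799 km
10: √((1.2280·111.32)² + (1.6631·101.95)²) = √(18687.152465 + 28748.235069) = 217.7967 km
11: √((0.5757·111.32)² + (0.3812·101.95)²) = √(4107.133828 + 1510.359196) = 74.9499 km
12: √((0.7877·111.32)² + (-1.0837·101.95)²) = √(7688.968581 + 12206.540797) = 141.0514 km
Sorted: 11 (74.9499 km) < 9 (106.6799 km) < 7 (114.6157 km) < 5 (116.5120 km) < …

11, 9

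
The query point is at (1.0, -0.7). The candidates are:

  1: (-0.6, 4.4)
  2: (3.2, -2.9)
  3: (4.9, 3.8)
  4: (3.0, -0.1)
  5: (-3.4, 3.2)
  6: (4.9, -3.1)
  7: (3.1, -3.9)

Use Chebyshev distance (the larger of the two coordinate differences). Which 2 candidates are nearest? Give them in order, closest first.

Distances from (1.0, -0.7):
1: max(|-1.6|, |5.1|) = 5.1
2: max(|2.2|, |-2.2|) = 2.2
3: max(|3.9|, |4.5|) = 4.5
4: max(|2.0|, |0.6|) = 2.0
5: max(|-4.4|, |3.9|) = 4.4
6: max(|3.9|, |-2.4|) = 3.9
7: max(|2.1|, |-3.2|) = 3.2
Sorted: 4 (2.0) < 2 (2.2) < 7 (3.2) < 6 (3.9) < …

4, 2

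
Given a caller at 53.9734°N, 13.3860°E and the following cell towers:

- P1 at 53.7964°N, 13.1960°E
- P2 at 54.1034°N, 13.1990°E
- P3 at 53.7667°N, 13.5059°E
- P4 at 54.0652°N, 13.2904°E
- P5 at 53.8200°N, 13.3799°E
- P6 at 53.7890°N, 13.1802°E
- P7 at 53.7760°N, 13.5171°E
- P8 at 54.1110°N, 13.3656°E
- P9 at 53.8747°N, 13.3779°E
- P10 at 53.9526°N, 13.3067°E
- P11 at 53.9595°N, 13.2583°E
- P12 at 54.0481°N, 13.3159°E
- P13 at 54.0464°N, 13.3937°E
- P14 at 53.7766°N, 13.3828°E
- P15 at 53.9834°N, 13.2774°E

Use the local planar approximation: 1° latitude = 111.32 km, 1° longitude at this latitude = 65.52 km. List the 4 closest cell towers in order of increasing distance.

Distances from 53.9734°N, 13.3860°E:
P1: 23.3068 km
P2: 18.9617 km
P3: 24.3139 km
P4: 11.9861 km
P5: 17.0812 km
P6: 24.5600 km
P7: 23.5937 km
P8: 15.3758 km
P9: 11.0001 km
P10: 5.6883 km
P11: 8.5088 km
P12: 9.4997 km
P13: 8.1420 km
P14: 21.9088 km
P15: 7.2020 km
Sorted: P10 (5.6883 km) < P15 (7.2020 km) < P13 (8.1420 km) < P11 (8.5088 km) < P12 (9.4997 km) < P9 (11.0001 km) < …

P10, P15, P13, P11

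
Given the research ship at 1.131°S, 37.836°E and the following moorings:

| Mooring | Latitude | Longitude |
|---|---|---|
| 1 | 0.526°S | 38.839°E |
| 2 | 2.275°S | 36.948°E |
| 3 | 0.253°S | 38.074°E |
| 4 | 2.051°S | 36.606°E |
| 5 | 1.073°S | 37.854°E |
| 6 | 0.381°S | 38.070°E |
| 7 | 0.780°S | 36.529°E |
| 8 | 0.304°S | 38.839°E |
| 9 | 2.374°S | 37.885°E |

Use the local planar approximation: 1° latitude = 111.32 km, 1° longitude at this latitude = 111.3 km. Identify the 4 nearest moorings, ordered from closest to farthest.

5, 6, 3, 1

Distances from 1.131°S, 37.836°E:
1: √((0.605·111.32)² + (1.003·111.3)²) = √(4535.83392 + 12462.12763) = 130.376 km
2: √((-1.144·111.32)² + (-0.888·111.3)²) = √(16218.04288 + 9768.23862) = 161.203 km
3: √((0.878·111.32)² + (0.238·111.3)²) = √(9552.90430 + 701.68831) = 101.265 km
4: √((-0.920·111.32)² + (-1.230·111.3)²) = √(10488.70933 + 18741.33620) = 170.968 km
5: √((0.058·111.32)² + (0.018·111.3)²) = √(41.68717 + 4.01361) = 6.760 km
6: √((0.750·111.32)² + (0.234·111.3)²) = √(6970.58010 + 678.30035) = 87.458 km
7: √((0.351·111.32)² + (-1.307·111.3)²) = √(1526.72434 + 21161.25905) = 150.625 km
8: √((0.827·111.32)² + (1.003·111.3)²) = √(8475.34556 + 12462.12763) = 144.698 km
9: √((-1.243·111.32)² + (0.049·111.3)²) = √(19146.46722 + 29.74284) = 138.478 km
Sorted: 5 (6.760 km) < 6 (87.458 km) < 3 (101.265 km) < 1 (130.376 km) < 9 (138.478 km) < 8 (144.698 km) < …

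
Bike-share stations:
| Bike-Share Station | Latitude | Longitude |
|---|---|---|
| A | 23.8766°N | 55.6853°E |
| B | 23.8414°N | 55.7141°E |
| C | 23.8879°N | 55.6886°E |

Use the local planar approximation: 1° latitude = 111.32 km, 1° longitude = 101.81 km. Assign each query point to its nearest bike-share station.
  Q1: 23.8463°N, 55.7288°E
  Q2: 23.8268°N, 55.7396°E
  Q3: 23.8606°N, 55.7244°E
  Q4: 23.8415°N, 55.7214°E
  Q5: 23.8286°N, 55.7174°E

Q1 at 23.8463°N, 55.7288°E:
  A: 5.5669 km
  B: 1.5929 km
  C: 6.1803 km
  → nearest: B (1.5929 km)
Q2 at 23.8268°N, 55.7396°E:
  A: 7.8291 km
  B: 3.0629 km
  C: 8.5570 km
  → nearest: B (3.0629 km)
Q3 at 23.8606°N, 55.7244°E:
  A: 4.3611 km
  B: 2.3807 km
  C: 4.7456 km
  → nearest: B (2.3807 km)
Q4 at 23.8415°N, 55.7214°E:
  A: 5.3643 km
  B: 0.7433 km
  C: 6.1507 km
  → nearest: B (0.7433 km)
Q5 at 23.8286°N, 55.7174°E:
  A: 6.2635 km
  B: 1.4640 km
  C: 7.2232 km
  → nearest: B (1.4640 km)

Q1→B; Q2→B; Q3→B; Q4→B; Q5→B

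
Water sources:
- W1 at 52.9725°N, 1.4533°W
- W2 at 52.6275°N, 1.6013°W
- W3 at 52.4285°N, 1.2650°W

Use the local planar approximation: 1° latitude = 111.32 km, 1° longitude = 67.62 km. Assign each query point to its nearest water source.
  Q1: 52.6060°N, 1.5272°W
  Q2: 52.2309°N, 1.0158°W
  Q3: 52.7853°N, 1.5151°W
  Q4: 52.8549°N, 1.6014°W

Q1→W2; Q2→W3; Q3→W2; Q4→W1

Q1 at 52.6060°N, 1.5272°W:
  W1: √((0.3665·111.32)² + (0.0739·67.62)²) = √(1664.540449 + 24.971188) = 41.1037 km
  W2: √((0.0215·111.32)² + (-0.0741·67.62)²) = √(5.728268 + 25.106533) = 5.5529 km
  W3: √((-0.1775·111.32)² + (0.2622·67.62)²) = √(390.429936 + 314.351623) = 26.5477 km
  → nearest: W2 (5.5529 km)
Q2 at 52.2309°N, 1.0158°W:
  W1: √((0.7416·111.32)² + (-0.4375·67.62)²) = √(6815.313495 + 875.198264) = 87.6956 km
  W2: √((0.3966·111.32)² + (-0.5855·67.62)²) = √(1949.179410 + 1567.487664) = 59.3015 km
  W3: √((0.1976·111.32)² + (-0.2492·67.62)²) = √(483.860618 + 283.952966) = 27.7094 km
  → nearest: W3 (27.7094 km)
Q3 at 52.7853°N, 1.5151°W:
  W1: √((0.1872·111.32)² + (0.0618·67.62)²) = √(434.268256 + 17.463339) = 21.2540 km
  W2: √((-0.1578·111.32)² + (-0.0862·67.62)²) = √(308.574755 + 33.975422) = 18.5081 km
  W3: √((-0.3568·111.32)² + (0.2501·67.62)²) = √(1577.597054 + 286.007694) = 43.1695 km
  → nearest: W2 (18.5081 km)
Q4 at 52.8549°N, 1.6014°W:
  W1: √((0.1176·111.32)² + (0.1481·67.62)²) = √(171.380355 + 100.290651) = 16.4824 km
  W2: √((-0.2274·111.32)² + (0.0001·67.62)²) = √(640.807102 + 0.000046) = 25.3142 km
  W3: √((-0.4264·111.32)² + (0.3364·67.62)²) = √(2253.101659 + 517.442751) = 52.6360 km
  → nearest: W1 (16.4824 km)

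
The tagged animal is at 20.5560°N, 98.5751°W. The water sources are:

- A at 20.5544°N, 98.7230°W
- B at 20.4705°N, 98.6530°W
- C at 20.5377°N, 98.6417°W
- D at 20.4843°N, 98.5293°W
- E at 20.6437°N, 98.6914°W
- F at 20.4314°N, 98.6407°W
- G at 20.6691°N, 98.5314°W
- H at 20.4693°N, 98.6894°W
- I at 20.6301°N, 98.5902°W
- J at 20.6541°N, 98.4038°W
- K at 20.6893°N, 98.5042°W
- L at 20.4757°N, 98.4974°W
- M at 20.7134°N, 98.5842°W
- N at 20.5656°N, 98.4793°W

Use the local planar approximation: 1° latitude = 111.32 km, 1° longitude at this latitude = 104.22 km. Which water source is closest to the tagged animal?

Distances from 20.5560°N, 98.5751°W:
A: √((-0.0016·111.32)² + (-0.1479·104.22)²) = √(0.031724 + 237.595650) = 15.4152 km
B: √((-0.0855·111.32)² + (-0.0779·104.22)²) = √(90.589659 + 65.913907) = 12.5101 km
C: √((-0.0183·111.32)² + (-0.0666·104.22)²) = √(4.150005 + 48.178203) = 7.2338 km
D: √((-0.0717·111.32)² + (0.0458·104.22)²) = √(63.706641 + 22.784164) = 9.3000 km
E: √((0.0877·111.32)² + (-0.1163·104.22)²) = √(95.311561 + 146.913453) = 15.5636 km
F: √((-0.1246·111.32)² + (-0.0656·104.22)²) = √(192.389994 + 46.742272) = 15.4639 km
G: √((0.1131·111.32)² + (0.0437·104.22)²) = √(158.515453 + 20.742687) = 13.3887 km
H: √((-0.0867·111.32)² + (-0.1143·104.22)²) = √(93.150371 + 141.903987) = 15.3315 km
I: √((0.0741·111.32)² + (-0.0151·104.22)²) = √(68.042899 + 2.476601) = 8.3976 km
J: √((0.0981·111.32)² + (0.1713·104.22)²) = √(119.257146 + 318.725539) = 20.9280 km
K: √((0.1333·111.32)² + (0.0709·104.22)²) = √(220.194615 + 54.600247) = 16.5769 km
L: √((-0.0803·111.32)² + (0.0777·104.22)²) = √(79.905649 + 65.575887) = 12.0616 km
M: √((0.1574·111.32)² + (-0.0091·104.22)²) = √(307.012354 + 0.899466) = 17.5474 km
N: √((0.0096·111.32)² + (0.0958·104.22)²) = √(1.142060 + 99.685767) = 10.0413 km
Minimum: C at 7.2338 km.

C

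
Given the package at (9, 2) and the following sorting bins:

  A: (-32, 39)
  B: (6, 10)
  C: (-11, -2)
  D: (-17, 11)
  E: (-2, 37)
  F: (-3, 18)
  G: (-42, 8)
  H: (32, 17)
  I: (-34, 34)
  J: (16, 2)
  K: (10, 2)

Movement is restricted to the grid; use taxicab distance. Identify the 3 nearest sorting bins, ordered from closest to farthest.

K, J, B

Distances from (9, 2):
A: 78
B: 11
C: 24
D: 35
E: 46
F: 28
G: 57
H: 38
I: 75
J: 7
K: 1
Sorted: K (1) < J (7) < B (11) < C (24) < F (28) < …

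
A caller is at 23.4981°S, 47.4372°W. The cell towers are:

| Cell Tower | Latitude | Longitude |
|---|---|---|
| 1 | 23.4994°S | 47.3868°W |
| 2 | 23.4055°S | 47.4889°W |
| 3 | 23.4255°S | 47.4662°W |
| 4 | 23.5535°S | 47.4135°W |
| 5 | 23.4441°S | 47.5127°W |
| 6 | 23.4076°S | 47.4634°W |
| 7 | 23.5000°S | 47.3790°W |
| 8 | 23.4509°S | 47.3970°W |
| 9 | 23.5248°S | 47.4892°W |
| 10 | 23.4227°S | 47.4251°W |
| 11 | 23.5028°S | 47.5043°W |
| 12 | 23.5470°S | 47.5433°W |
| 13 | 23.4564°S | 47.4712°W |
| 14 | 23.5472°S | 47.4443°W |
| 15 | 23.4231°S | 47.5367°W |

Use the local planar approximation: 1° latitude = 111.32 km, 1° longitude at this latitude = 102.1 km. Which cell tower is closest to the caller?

Distances from 23.4981°S, 47.4372°W:
1: 5.1479 km
2: 11.5811 km
3: 8.6071 km
4: 6.6249 km
5: 9.7753 km
6: 10.4236 km
7: 5.9460 km
8: 6.6674 km
9: 6.0846 km
10: 8.4840 km
11: 6.8709 km
12: 12.1236 km
13: 5.7965 km
14: 5.5137 km
15: 13.1495 km
Minimum: 1 at 5.1479 km.

1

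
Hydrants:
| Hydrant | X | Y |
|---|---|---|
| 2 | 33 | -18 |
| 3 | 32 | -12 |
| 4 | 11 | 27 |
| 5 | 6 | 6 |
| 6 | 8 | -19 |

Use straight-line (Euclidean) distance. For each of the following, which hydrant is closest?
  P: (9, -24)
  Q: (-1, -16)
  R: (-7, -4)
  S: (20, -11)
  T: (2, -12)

P at (9, -24):
  2: 24.7
  3: 25.9
  4: 51.0
  5: 30.1
  6: 5.1
  → nearest: 6 (5.1)
Q at (-1, -16):
  2: 34.1
  3: 33.2
  4: 44.6
  5: 23.1
  6: 9.5
  → nearest: 6 (9.5)
R at (-7, -4):
  2: 42.4
  3: 39.8
  4: 35.8
  5: 16.4
  6: 21.2
  → nearest: 5 (16.4)
S at (20, -11):
  2: 14.8
  3: 12.0
  4: 39.1
  5: 22.0
  6: 14.4
  → nearest: 3 (12.0)
T at (2, -12):
  2: 31.6
  3: 30.0
  4: 40.0
  5: 18.4
  6: 9.2
  → nearest: 6 (9.2)

P→6; Q→6; R→5; S→3; T→6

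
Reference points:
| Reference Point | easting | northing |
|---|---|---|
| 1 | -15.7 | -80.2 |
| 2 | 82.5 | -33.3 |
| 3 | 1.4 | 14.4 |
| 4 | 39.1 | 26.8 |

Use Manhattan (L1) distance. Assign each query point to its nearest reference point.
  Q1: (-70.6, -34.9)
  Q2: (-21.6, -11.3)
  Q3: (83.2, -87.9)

Q1→1; Q2→3; Q3→2

Q1 at (-70.6, -34.9):
  1: 100.2
  2: 154.7
  3: 121.3
  4: 171.4
  → nearest: 1 (100.2)
Q2 at (-21.6, -11.3):
  1: 74.8
  2: 126.1
  3: 48.7
  4: 98.8
  → nearest: 3 (48.7)
Q3 at (83.2, -87.9):
  1: 106.6
  2: 55.3
  3: 184.1
  4: 158.8
  → nearest: 2 (55.3)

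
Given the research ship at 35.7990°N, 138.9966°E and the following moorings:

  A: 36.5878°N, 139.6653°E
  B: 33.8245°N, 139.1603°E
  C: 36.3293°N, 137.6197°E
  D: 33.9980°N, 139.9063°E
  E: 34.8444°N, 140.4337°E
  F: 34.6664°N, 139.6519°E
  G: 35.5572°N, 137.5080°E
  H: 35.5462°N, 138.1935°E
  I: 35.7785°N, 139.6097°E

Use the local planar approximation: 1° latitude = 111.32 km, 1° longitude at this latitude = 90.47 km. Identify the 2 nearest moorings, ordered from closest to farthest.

Distances from 35.7990°N, 138.9966°E:
A: √((0.7888·111.32)² + (0.6687·90.47)²) = √(7710.458415 + 3659.921976) = 106.6320 km
B: √((-1.9745·111.32)² + (0.1637·90.47)²) = √(48312.629066 + 219.334293) = 220.2997 km
C: √((0.5303·111.32)² + (-1.3769·90.47)²) = √(3484.894617 + 15517.222250) = 137.8482 km
D: √((-1.8010·111.32)² + (0.9097·90.47)²) = √(40195.165481 + 6773.382012) = 216.7223 km
E: √((-0.9546·111.32)² + (1.4371·90.47)²) = √(11292.478058 + 16903.753828) = 167.9173 km
F: √((-1.1326·111.32)² + (0.6553·90.47)²) = √(15896.426630 + 3514.710158) = 139.3239 km
G: √((-0.2418·111.32)² + (-1.4886·90.47)²) = √(724.534364 + 18136.989850) = 137.3373 km
H: √((-0.2528·111.32)² + (-0.8031·90.47)²) = √(791.955054 + 5278.960744) = 77.9161 km
I: √((-0.0205·111.32)² + (0.6131·90.47)²) = √(5.207798 + 3076.605506) = 55.5141 km
Sorted: I (55.5141 km) < H (77.9161 km) < A (106.6320 km) < G (137.3373 km) < …

I, H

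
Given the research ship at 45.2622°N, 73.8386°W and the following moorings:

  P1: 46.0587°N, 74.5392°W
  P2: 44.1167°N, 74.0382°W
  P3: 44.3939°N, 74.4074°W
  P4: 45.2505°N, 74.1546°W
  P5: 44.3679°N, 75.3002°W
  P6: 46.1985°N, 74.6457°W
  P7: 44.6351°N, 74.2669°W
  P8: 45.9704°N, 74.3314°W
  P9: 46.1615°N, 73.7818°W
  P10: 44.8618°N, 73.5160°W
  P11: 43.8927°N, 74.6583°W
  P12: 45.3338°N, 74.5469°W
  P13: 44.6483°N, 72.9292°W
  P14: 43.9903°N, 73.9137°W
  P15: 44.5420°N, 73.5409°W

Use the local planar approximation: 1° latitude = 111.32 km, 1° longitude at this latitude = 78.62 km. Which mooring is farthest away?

Distances from 45.2622°N, 73.8386°W:
P1: 104.3823 km
P2: 128.4790 km
P3: 106.5025 km
P4: 24.8780 km
P5: 152.0376 km
P6: 122.0250 km
P7: 77.5057 km
P8: 87.8427 km
P9: 100.2096 km
P10: 51.2834 km
P11: 165.5143 km
P12: 56.2541 km
P13: 98.9045 km
P14: 141.7110 km
P15: 83.5192 km
Maximum: P11 at 165.5143 km.

P11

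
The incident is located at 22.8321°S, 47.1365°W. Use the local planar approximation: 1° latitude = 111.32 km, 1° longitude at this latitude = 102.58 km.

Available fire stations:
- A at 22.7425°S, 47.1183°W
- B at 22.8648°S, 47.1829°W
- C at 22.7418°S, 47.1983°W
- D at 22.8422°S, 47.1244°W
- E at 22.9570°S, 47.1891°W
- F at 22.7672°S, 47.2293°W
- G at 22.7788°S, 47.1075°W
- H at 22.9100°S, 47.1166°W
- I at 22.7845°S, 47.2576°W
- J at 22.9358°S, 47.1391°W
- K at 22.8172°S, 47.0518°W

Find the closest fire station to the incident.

D

Distances from 22.8321°S, 47.1365°W:
A: √((0.0896·111.32)² + (0.0182·102.58)²) = √(99.486102 + 3.485525) = 10.1475 km
B: √((-0.0327·111.32)² + (-0.0464·102.58)²) = √(13.250794 + 22.654858) = 5.9921 km
C: √((0.0903·111.32)² + (-0.0618·102.58)²) = √(101.046644 + 40.188550) = 11.8842 km
D: √((-0.0101·111.32)² + (0.0121·102.58)²) = √(1.264122 + 1.540622) = 1.6747 km
E: √((-0.1249·111.32)² + (-0.0526·102.58)²) = √(193.317545 + 29.113665) = 14.9141 km
F: √((0.0649·111.32)² + (-0.0928·102.58)²) = √(52.195828 + 90.619433) = 11.9505 km
G: √((0.0533·111.32)² + (0.0290·102.58)²) = √(35.204713 + 8.849554) = 6.6373 km
H: √((-0.0779·111.32)² + (0.0199·102.58)²) = √(75.200601 + 4.167077) = 8.9089 km
I: √((0.0476·111.32)² + (-0.1211·102.58)²) = √(28.077621 + 154.316966) = 13.5054 km
J: √((-0.1037·111.32)² + (-0.0026·102.58)²) = √(133.261258 + 0.071133) = 11.5470 km
K: √((0.0149·111.32)² + (0.0847·102.58)²) = √(2.751180 + 75.490484) = 8.8454 km
Minimum: D at 1.6747 km.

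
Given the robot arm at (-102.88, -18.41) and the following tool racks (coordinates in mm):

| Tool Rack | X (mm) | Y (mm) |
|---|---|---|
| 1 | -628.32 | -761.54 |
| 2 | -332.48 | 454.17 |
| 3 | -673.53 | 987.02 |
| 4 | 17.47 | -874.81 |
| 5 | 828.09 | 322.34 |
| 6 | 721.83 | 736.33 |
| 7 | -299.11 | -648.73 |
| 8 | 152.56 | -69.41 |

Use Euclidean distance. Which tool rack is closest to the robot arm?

8

Distances from (-102.88, -18.41):
1: √((-525.44)² + (-743.13)²) = √(276087.1936 + 552242.1969) = 910.13 mm
2: √((-229.60)² + (472.58)²) = √(52716.1600 + 223331.8564) = 525.40 mm
3: √((-570.65)² + (1005.43)²) = √(325641.4225 + 1010889.4849) = 1156.08 mm
4: √((120.35)² + (-856.40)²) = √(14484.1225 + 733420.9600) = 864.82 mm
5: √((930.97)² + (340.75)²) = √(866705.1409 + 116110.5625) = 991.37 mm
6: √((824.71)² + (754.74)²) = √(680146.5841 + 569632.4676) = 1117.94 mm
7: √((-196.23)² + (-630.32)²) = √(38506.2129 + 397303.3024) = 660.16 mm
8: √((255.44)² + (-51.00)²) = √(65249.5936 + 2601.0000) = 260.48 mm
Minimum: 8 at 260.48 mm.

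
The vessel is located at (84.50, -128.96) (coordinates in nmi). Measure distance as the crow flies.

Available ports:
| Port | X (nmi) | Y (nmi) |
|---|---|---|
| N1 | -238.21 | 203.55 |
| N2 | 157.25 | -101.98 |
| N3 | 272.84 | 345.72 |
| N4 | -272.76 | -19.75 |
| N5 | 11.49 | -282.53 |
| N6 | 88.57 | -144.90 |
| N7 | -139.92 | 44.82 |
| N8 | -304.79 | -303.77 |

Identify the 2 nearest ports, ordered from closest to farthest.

N6, N2

Distances from (84.50, -128.96):
N1: √((-322.71)² + (332.51)²) = √(104141.7441 + 110562.9001) = 463.36 nmi
N2: √((72.75)² + (26.98)²) = √(5292.5625 + 727.9204) = 77.59 nmi
N3: √((188.34)² + (474.68)²) = √(35471.9556 + 225321.1024) = 510.68 nmi
N4: √((-357.26)² + (109.21)²) = √(127634.7076 + 11926.8241) = 373.58 nmi
N5: √((-73.01)² + (-153.57)²) = √(5330.4601 + 23583.7449) = 170.04 nmi
N6: √((4.07)² + (-15.94)²) = √(16.5649 + 254.0836) = 16.45 nmi
N7: √((-224.42)² + (173.78)²) = √(50364.3364 + 30199.4884) = 283.84 nmi
N8: √((-389.29)² + (-174.81)²) = √(151546.7041 + 30558.5361) = 426.74 nmi
Sorted: N6 (16.45 nmi) < N2 (77.59 nmi) < N5 (170.04 nmi) < N7 (283.84 nmi) < …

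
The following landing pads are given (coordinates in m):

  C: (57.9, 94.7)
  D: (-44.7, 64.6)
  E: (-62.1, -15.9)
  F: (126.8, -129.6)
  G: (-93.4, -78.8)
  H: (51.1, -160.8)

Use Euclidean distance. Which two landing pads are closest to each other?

E and G

Pairwise distances:
C–D: 106.9 m
C–E: 163.2 m
C–F: 234.6 m
C–G: 230.2 m
C–H: 255.6 m
D–E: 82.4 m
D–F: 259.1 m
D–G: 151.4 m
D–H: 244.9 m
E–F: 220.5 m
E–G: 70.3 m
E–H: 183.9 m
F–G: 226.0 m
F–H: 81.9 m
G–H: 166.1 m
Closest pair: E–G at 70.3 m.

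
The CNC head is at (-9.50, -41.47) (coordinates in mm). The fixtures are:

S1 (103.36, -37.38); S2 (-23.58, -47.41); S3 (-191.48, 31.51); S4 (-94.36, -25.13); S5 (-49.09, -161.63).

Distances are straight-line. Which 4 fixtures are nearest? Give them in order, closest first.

Distances from (-9.50, -41.47):
S1: 112.93 mm
S2: 15.28 mm
S3: 196.07 mm
S4: 86.42 mm
S5: 126.51 mm
Sorted: S2 (15.28 mm) < S4 (86.42 mm) < S1 (112.93 mm) < S5 (126.51 mm) < S3 (196.07 mm)

S2, S4, S1, S5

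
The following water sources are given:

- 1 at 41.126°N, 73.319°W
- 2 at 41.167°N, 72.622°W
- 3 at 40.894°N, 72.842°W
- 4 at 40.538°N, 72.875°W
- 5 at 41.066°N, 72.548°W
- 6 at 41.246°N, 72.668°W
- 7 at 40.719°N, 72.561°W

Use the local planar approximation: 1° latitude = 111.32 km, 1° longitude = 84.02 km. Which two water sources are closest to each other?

Pairwise distances:
2–6: √((0.079·111.32)² + (-0.046·84.02)²) = √(77.33936 + 14.93761) = 9.606 km
2–5: √((-0.101·111.32)² + (0.074·84.02)²) = √(126.41224 + 38.65706) = 12.848 km
5–6: √((0.180·111.32)² + (-0.120·84.02)²) = √(401.50541 + 101.65479) = 22.431 km
3–7: √((-0.175·111.32)² + (0.281·84.02)²) = √(379.50936 + 557.41416) = 30.609 km
3–5: √((0.172·111.32)² + (0.294·84.02)²) = √(366.60914 + 610.18288) = 31.254 km
4–7: √((0.181·111.32)² + (0.314·84.02)²) = √(405.97898 + 696.02470) = 33.196 km
2–3: √((-0.273·111.32)² + (-0.220·84.02)²) = √(923.57398 + 341.67304) = 35.570 km
5–7: √((-0.347·111.32)² + (-0.013·84.02)²) = √(1492.12547 + 1.19303) = 38.643 km
3–4: √((-0.356·111.32)² + (-0.033·84.02)²) = √(1570.53056 + 7.68764) = 39.727 km
3–6: √((0.352·111.32)² + (0.174·84.02)²) = √(1535.43601 + 213.72920) = 41.823 km
1–3: √((-0.232·111.32)² + (0.477·84.02)²) = √(666.99467 + 1606.20921) = 47.678 km
2–7: √((-0.448·111.32)² + (0.061·84.02)²) = √(2487.15255 + 26.26788) = 50.134 km
1–6: √((0.120·111.32)² + (0.651·84.02)²) = √(178.44685 + 2991.76400) = 56.305 km
1–2: √((0.041·111.32)² + (0.697·84.02)²) = √(20.83119 + 3429.50082) = 58.740 km
6–7: √((-0.527·111.32)² + (0.107·84.02)²) = √(3441.65732 + 80.82262) = 59.350 km
4–5: √((0.528·111.32)² + (0.327·84.02)²) = √(3454.73103 + 754.85035) = 64.881 km
1–5: √((-0.060·111.32)² + (0.771·84.02)²) = √(44.61171 + 4196.37326) = 65.123 km
2–4: √((-0.629·111.32)² + (-0.253·84.02)²) = √(4902.83961 + 451.86260) = 73.176 km
1–4: √((-0.588·111.32)² + (0.444·84.02)²) = √(4284.50888 + 1391.65407) = 75.340 km
1–7: √((-0.407·111.32)² + (0.758·84.02)²) = √(2052.74600 + 4056.05435) = 78.159 km
4–6: √((0.708·111.32)² + (0.207·84.02)²) = √(6211.73487 + 302.48653) = 80.711 km
Closest pair: 2–6 at 9.606 km.

2 and 6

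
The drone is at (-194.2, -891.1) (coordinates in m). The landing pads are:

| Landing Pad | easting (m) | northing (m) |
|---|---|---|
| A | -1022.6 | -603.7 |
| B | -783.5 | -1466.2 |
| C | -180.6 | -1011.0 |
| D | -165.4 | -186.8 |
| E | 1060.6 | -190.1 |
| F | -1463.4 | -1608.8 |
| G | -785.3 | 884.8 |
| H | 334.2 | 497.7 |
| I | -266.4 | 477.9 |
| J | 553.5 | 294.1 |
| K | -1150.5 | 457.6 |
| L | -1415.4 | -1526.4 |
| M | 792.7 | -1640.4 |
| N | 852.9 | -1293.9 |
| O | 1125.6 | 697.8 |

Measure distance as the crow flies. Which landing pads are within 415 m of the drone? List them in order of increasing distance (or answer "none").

C

Distances from (-194.2, -891.1):
A: √((-828.4)² + (287.4)²) = √(686246.560 + 82598.760) = 876.8 m
B: √((-589.3)² + (-575.1)²) = √(347274.490 + 330740.010) = 823.4 m
C: √((13.6)² + (-119.9)²) = √(184.960 + 14376.010) = 120.7 m
D: √((28.8)² + (704.3)²) = √(829.440 + 496038.490) = 704.9 m
E: √((1254.8)² + (701.0)²) = √(1574523.040 + 491401.000) = 1437.3 m
F: √((-1269.2)² + (-717.7)²) = √(1610868.640 + 515093.290) = 1458.1 m
G: √((-591.1)² + (1775.9)²) = √(349399.210 + 3153820.810) = 1871.7 m
H: √((528.4)² + (1388.8)²) = √(279206.560 + 1928765.440) = 1485.9 m
I: √((-72.2)² + (1369.0)²) = √(5212.840 + 1874161.000) = 1370.9 m
J: √((747.7)² + (1185.2)²) = √(559055.290 + 1404699.040) = 1401.3 m
K: √((-956.3)² + (1348.7)²) = √(914509.690 + 1818991.690) = 1653.3 m
L: √((-1221.2)² + (-635.3)²) = √(1491329.440 + 403606.090) = 1376.6 m
M: √((986.9)² + (-749.3)²) = √(973971.610 + 561450.490) = 1239.1 m
N: √((1047.1)² + (-402.8)²) = √(1096418.410 + 162247.840) = 1121.9 m
O: √((1319.8)² + (1588.9)²) = √(1741872.040 + 2524603.210) = 2065.5 m
Threshold 415 m: C (120.7 m) is within range.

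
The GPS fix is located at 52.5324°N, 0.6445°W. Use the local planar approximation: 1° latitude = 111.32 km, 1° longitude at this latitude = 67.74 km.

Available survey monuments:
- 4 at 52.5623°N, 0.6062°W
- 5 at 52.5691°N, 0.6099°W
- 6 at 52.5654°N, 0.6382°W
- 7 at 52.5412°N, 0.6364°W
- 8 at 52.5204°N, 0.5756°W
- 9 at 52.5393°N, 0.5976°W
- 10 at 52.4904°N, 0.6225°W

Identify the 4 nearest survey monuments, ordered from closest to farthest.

Distances from 52.5324°N, 0.6445°W:
4: 4.2202 km
5: 4.7100 km
6: 3.6983 km
7: 1.1228 km
8: 4.8547 km
9: 3.2685 km
10: 4.9072 km
Sorted: 7 (1.1228 km) < 9 (3.2685 km) < 6 (3.6983 km) < 4 (4.2202 km) < 5 (4.7100 km) < 8 (4.8547 km) < …

7, 9, 6, 4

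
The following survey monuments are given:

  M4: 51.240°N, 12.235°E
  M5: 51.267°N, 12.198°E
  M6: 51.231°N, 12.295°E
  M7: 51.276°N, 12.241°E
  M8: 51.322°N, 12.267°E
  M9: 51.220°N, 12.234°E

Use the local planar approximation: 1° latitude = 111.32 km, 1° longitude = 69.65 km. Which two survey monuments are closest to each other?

Pairwise distances:
M4–M5: 3.959 km
M4–M6: 4.297 km
M4–M7: 4.029 km
M4–M8: 9.396 km
M4–M9: 2.227 km
M5–M6: 7.855 km
M5–M7: 3.158 km
M5–M8: 7.783 km
M5–M9: 5.802 km
M6–M7: 6.264 km
M6–M8: 10.316 km
M6–M9: 4.422 km
M7–M8: 5.431 km
M7–M9: 6.253 km
M8–M9: 11.585 km
Closest pair: M4–M9 at 2.227 km.

M4 and M9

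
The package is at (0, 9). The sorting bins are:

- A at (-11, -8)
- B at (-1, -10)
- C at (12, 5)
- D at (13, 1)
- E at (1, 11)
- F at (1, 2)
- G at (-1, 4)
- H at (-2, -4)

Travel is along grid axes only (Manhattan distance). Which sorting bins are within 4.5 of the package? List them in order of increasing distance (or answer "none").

Distances from (0, 9):
A: |-11| + |-17| = 11 + 17 = 28
B: |-1| + |-19| = 1 + 19 = 20
C: |12| + |-4| = 12 + 4 = 16
D: |13| + |-8| = 13 + 8 = 21
E: |1| + |2| = 1 + 2 = 3
F: |1| + |-7| = 1 + 7 = 8
G: |-1| + |-5| = 1 + 5 = 6
H: |-2| + |-13| = 2 + 13 = 15
Threshold 4.5: E (3) is within range.

E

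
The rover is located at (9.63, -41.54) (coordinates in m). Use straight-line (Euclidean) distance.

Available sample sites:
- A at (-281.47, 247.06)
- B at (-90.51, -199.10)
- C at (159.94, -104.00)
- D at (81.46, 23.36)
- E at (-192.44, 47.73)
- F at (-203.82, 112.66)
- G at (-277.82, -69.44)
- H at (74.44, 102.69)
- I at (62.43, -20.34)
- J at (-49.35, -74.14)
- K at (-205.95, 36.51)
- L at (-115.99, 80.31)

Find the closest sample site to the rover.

Distances from (9.63, -41.54):
A: √((-291.10)² + (288.60)²) = √(84739.2100 + 83289.9600) = 409.91 m
B: √((-100.14)² + (-157.56)²) = √(10028.0196 + 24825.1536) = 186.69 m
C: √((150.31)² + (-62.46)²) = √(22593.0961 + 3901.2516) = 162.77 m
D: √((71.83)² + (64.90)²) = √(5159.5489 + 4212.0100) = 96.81 m
E: √((-202.07)² + (89.27)²) = √(40832.2849 + 7969.1329) = 220.91 m
F: √((-213.45)² + (154.20)²) = √(45560.9025 + 23777.6400) = 263.32 m
G: √((-287.45)² + (-27.90)²) = √(82627.5025 + 778.4100) = 288.80 m
H: √((64.81)² + (144.23)²) = √(4200.3361 + 20802.2929) = 158.12 m
I: √((52.80)² + (21.20)²) = √(2787.8400 + 449.4400) = 56.90 m
J: √((-58.98)² + (-32.60)²) = √(3478.6404 + 1062.7600) = 67.39 m
K: √((-215.58)² + (78.05)²) = √(46474.7364 + 6091.8025) = 229.27 m
L: √((-125.62)² + (121.85)²) = √(15780.3844 + 14847.4225) = 175.01 m
Minimum: I at 56.90 m.

I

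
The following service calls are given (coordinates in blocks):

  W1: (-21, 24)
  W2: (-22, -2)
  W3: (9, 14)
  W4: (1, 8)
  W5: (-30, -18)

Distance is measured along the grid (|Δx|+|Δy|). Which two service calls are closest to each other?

Pairwise distances:
W1–W2: 27 blocks
W1–W3: 40 blocks
W1–W4: 38 blocks
W1–W5: 51 blocks
W2–W3: 47 blocks
W2–W4: 33 blocks
W2–W5: 24 blocks
W3–W4: 14 blocks
W3–W5: 71 blocks
W4–W5: 57 blocks
Closest pair: W3–W4 at 14 blocks.

W3 and W4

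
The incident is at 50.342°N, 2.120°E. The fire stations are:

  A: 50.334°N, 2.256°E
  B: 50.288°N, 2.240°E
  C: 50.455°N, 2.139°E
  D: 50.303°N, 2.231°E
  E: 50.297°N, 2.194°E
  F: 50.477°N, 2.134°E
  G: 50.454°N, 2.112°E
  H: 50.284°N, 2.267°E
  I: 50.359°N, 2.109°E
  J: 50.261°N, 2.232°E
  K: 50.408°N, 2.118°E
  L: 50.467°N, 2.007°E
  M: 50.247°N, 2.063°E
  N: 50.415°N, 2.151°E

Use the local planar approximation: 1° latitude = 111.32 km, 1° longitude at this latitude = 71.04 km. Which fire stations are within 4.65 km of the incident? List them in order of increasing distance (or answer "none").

I

Distances from 50.342°N, 2.120°E:
A: 9.702 km
B: 10.431 km
C: 12.651 km
D: 9.002 km
E: 7.262 km
F: 15.061 km
G: 12.481 km
H: 12.278 km
I: 2.047 km
J: 12.025 km
K: 7.348 km
L: 16.065 km
M: 11.324 km
N: 8.419 km
Threshold 4.65 km: I (2.047 km) is within range.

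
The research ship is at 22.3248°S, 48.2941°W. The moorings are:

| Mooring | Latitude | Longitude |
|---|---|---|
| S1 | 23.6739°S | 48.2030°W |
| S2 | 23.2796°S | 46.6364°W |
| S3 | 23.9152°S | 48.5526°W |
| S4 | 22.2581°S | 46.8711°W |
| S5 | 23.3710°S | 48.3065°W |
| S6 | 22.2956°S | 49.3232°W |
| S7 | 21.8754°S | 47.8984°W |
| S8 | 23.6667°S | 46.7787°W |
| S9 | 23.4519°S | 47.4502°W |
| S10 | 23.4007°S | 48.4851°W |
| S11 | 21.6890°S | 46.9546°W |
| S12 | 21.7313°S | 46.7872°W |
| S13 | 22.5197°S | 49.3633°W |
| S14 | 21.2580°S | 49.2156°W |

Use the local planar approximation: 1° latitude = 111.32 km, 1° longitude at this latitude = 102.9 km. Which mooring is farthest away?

Distances from 22.3248°S, 48.2941°W:
S1: √((-1.3491·111.32)² + (0.0911·102.9)²) = √(22554.576656 + 87.875438) = 150.4741 km
S2: √((-0.9548·111.32)² + (1.6577·102.9)²) = √(11297.210370 + 29096.625510) = 200.9822 km
S3: √((-1.5904·111.32)² + (-0.2585·102.9)²) = √(31344.339989 + 707.541380) = 179.0304 km
S4: √((0.0667·111.32)² + (1.4230·102.9)²) = √(55.131278 + 21440.778473) = 146.6148 km
S5: √((-1.0462·111.32)² + (-0.0124·102.9)²) = √(13563.626642 + 1.628074) = 116.4700 km
S6: √((0.0292·111.32)² + (-1.0291·102.9)²) = √(10.566036 + 11213.621833) = 105.9443 km
S7: √((0.4494·111.32)² + (0.3957·102.9)²) = √(2502.721540 + 1657.917249) = 64.5030 km
S8: √((-1.3419·111.32)² + (1.5154·102.9)²) = √(22314.476418 + 24315.618189) = 215.9400 km
S9: √((-1.1271·111.32)² + (0.8439·102.9)²) = √(15742.412747 + 7540.718408) = 152.5881 km
S10: √((-1.0759·111.32)² + (-0.1910·102.9)²) = √(14344.658394 + 386.275785) = 121.3711 km
S11: √((0.6358·111.32)² + (1.3395·102.9)²) = √(5009.419967 + 18998.363174) = 154.9445 km
S12: √((0.5935·111.32)² + (1.5069·102.9)²) = √(4365.036121 + 24043.606701) = 168.5486 km
S13: √((-0.1949·111.32)² + (-1.0692·102.9)²) = √(470.728045 + 12104.550028) = 112.1395 km
S14: √((1.0668·111.32)² + (-0.9215·102.9)²) = √(14103.029338 + 8991.278060) = 151.9681 km
Maximum: S8 at 215.9400 km.

S8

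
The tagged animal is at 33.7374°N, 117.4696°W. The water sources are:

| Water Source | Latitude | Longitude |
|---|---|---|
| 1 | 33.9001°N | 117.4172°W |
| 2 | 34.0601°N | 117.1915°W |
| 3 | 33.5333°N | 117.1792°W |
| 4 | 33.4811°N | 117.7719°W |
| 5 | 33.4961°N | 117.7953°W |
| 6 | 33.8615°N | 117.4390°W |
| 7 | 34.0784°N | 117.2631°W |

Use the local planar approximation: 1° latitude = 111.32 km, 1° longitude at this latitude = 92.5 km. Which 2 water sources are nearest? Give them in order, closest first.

Distances from 33.7374°N, 117.4696°W:
1: √((0.1627·111.32)² + (0.0524·92.5)²) = √(328.035995 + 23.493409) = 18.7491 km
2: √((0.3227·111.32)² + (0.2781·92.5)²) = √(1290.459343 + 661.737038) = 44.1837 km
3: √((-0.2041·111.32)² + (0.2904·92.5)²) = √(516.217121 + 721.567044) = 35.1822 km
4: √((-0.2563·111.32)² + (-0.3023·92.5)²) = √(814.035993 + 781.915388) = 39.9494 km
5: √((-0.2413·111.32)² + (-0.3257·92.5)²) = √(721.541042 + 907.651193) = 40.3633 km
6: √((0.1241·111.32)² + (0.0306·92.5)²) = √(190.849031 + 8.011730) = 14.1018 km
7: √((0.3410·111.32)² + (0.2065·92.5)²) = √(1440.970710 + 364.857752) = 42.4950 km
Sorted: 6 (14.1018 km) < 1 (18.7491 km) < 3 (35.1822 km) < 4 (39.9494 km) < …

6, 1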